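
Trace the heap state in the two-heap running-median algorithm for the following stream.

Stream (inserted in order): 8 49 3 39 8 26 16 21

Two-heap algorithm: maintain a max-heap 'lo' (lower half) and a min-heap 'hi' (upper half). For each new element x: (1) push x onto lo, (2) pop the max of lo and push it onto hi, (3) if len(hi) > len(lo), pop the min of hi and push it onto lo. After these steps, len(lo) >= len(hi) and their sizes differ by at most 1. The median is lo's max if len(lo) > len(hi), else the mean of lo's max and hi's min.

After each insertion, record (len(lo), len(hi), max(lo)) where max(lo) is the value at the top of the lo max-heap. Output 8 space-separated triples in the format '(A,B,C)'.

Answer: (1,0,8) (1,1,8) (2,1,8) (2,2,8) (3,2,8) (3,3,8) (4,3,16) (4,4,16)

Derivation:
Step 1: insert 8 -> lo=[8] hi=[] -> (len(lo)=1, len(hi)=0, max(lo)=8)
Step 2: insert 49 -> lo=[8] hi=[49] -> (len(lo)=1, len(hi)=1, max(lo)=8)
Step 3: insert 3 -> lo=[3, 8] hi=[49] -> (len(lo)=2, len(hi)=1, max(lo)=8)
Step 4: insert 39 -> lo=[3, 8] hi=[39, 49] -> (len(lo)=2, len(hi)=2, max(lo)=8)
Step 5: insert 8 -> lo=[3, 8, 8] hi=[39, 49] -> (len(lo)=3, len(hi)=2, max(lo)=8)
Step 6: insert 26 -> lo=[3, 8, 8] hi=[26, 39, 49] -> (len(lo)=3, len(hi)=3, max(lo)=8)
Step 7: insert 16 -> lo=[3, 8, 8, 16] hi=[26, 39, 49] -> (len(lo)=4, len(hi)=3, max(lo)=16)
Step 8: insert 21 -> lo=[3, 8, 8, 16] hi=[21, 26, 39, 49] -> (len(lo)=4, len(hi)=4, max(lo)=16)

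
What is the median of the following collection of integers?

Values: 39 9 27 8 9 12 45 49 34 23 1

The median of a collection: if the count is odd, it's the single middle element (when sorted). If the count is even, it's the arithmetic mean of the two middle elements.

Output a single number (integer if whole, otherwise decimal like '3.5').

Answer: 23

Derivation:
Step 1: insert 39 -> lo=[39] (size 1, max 39) hi=[] (size 0) -> median=39
Step 2: insert 9 -> lo=[9] (size 1, max 9) hi=[39] (size 1, min 39) -> median=24
Step 3: insert 27 -> lo=[9, 27] (size 2, max 27) hi=[39] (size 1, min 39) -> median=27
Step 4: insert 8 -> lo=[8, 9] (size 2, max 9) hi=[27, 39] (size 2, min 27) -> median=18
Step 5: insert 9 -> lo=[8, 9, 9] (size 3, max 9) hi=[27, 39] (size 2, min 27) -> median=9
Step 6: insert 12 -> lo=[8, 9, 9] (size 3, max 9) hi=[12, 27, 39] (size 3, min 12) -> median=10.5
Step 7: insert 45 -> lo=[8, 9, 9, 12] (size 4, max 12) hi=[27, 39, 45] (size 3, min 27) -> median=12
Step 8: insert 49 -> lo=[8, 9, 9, 12] (size 4, max 12) hi=[27, 39, 45, 49] (size 4, min 27) -> median=19.5
Step 9: insert 34 -> lo=[8, 9, 9, 12, 27] (size 5, max 27) hi=[34, 39, 45, 49] (size 4, min 34) -> median=27
Step 10: insert 23 -> lo=[8, 9, 9, 12, 23] (size 5, max 23) hi=[27, 34, 39, 45, 49] (size 5, min 27) -> median=25
Step 11: insert 1 -> lo=[1, 8, 9, 9, 12, 23] (size 6, max 23) hi=[27, 34, 39, 45, 49] (size 5, min 27) -> median=23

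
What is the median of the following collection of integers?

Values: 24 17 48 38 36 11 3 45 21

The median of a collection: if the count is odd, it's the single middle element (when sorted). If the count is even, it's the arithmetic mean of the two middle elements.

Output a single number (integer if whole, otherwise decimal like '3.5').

Answer: 24

Derivation:
Step 1: insert 24 -> lo=[24] (size 1, max 24) hi=[] (size 0) -> median=24
Step 2: insert 17 -> lo=[17] (size 1, max 17) hi=[24] (size 1, min 24) -> median=20.5
Step 3: insert 48 -> lo=[17, 24] (size 2, max 24) hi=[48] (size 1, min 48) -> median=24
Step 4: insert 38 -> lo=[17, 24] (size 2, max 24) hi=[38, 48] (size 2, min 38) -> median=31
Step 5: insert 36 -> lo=[17, 24, 36] (size 3, max 36) hi=[38, 48] (size 2, min 38) -> median=36
Step 6: insert 11 -> lo=[11, 17, 24] (size 3, max 24) hi=[36, 38, 48] (size 3, min 36) -> median=30
Step 7: insert 3 -> lo=[3, 11, 17, 24] (size 4, max 24) hi=[36, 38, 48] (size 3, min 36) -> median=24
Step 8: insert 45 -> lo=[3, 11, 17, 24] (size 4, max 24) hi=[36, 38, 45, 48] (size 4, min 36) -> median=30
Step 9: insert 21 -> lo=[3, 11, 17, 21, 24] (size 5, max 24) hi=[36, 38, 45, 48] (size 4, min 36) -> median=24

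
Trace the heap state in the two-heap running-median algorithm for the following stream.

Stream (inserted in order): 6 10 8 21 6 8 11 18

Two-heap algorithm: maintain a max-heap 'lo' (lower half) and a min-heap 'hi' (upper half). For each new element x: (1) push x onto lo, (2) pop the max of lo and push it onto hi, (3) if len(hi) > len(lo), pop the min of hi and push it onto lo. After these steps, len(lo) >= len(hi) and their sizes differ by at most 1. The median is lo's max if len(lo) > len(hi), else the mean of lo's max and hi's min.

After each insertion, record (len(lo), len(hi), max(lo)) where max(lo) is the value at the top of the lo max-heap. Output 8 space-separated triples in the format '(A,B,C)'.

Answer: (1,0,6) (1,1,6) (2,1,8) (2,2,8) (3,2,8) (3,3,8) (4,3,8) (4,4,8)

Derivation:
Step 1: insert 6 -> lo=[6] hi=[] -> (len(lo)=1, len(hi)=0, max(lo)=6)
Step 2: insert 10 -> lo=[6] hi=[10] -> (len(lo)=1, len(hi)=1, max(lo)=6)
Step 3: insert 8 -> lo=[6, 8] hi=[10] -> (len(lo)=2, len(hi)=1, max(lo)=8)
Step 4: insert 21 -> lo=[6, 8] hi=[10, 21] -> (len(lo)=2, len(hi)=2, max(lo)=8)
Step 5: insert 6 -> lo=[6, 6, 8] hi=[10, 21] -> (len(lo)=3, len(hi)=2, max(lo)=8)
Step 6: insert 8 -> lo=[6, 6, 8] hi=[8, 10, 21] -> (len(lo)=3, len(hi)=3, max(lo)=8)
Step 7: insert 11 -> lo=[6, 6, 8, 8] hi=[10, 11, 21] -> (len(lo)=4, len(hi)=3, max(lo)=8)
Step 8: insert 18 -> lo=[6, 6, 8, 8] hi=[10, 11, 18, 21] -> (len(lo)=4, len(hi)=4, max(lo)=8)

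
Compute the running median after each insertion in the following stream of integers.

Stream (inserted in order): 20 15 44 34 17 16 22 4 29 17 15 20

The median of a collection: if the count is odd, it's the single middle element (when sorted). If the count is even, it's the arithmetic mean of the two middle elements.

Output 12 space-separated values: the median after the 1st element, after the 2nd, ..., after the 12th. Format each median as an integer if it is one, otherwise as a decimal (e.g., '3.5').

Step 1: insert 20 -> lo=[20] (size 1, max 20) hi=[] (size 0) -> median=20
Step 2: insert 15 -> lo=[15] (size 1, max 15) hi=[20] (size 1, min 20) -> median=17.5
Step 3: insert 44 -> lo=[15, 20] (size 2, max 20) hi=[44] (size 1, min 44) -> median=20
Step 4: insert 34 -> lo=[15, 20] (size 2, max 20) hi=[34, 44] (size 2, min 34) -> median=27
Step 5: insert 17 -> lo=[15, 17, 20] (size 3, max 20) hi=[34, 44] (size 2, min 34) -> median=20
Step 6: insert 16 -> lo=[15, 16, 17] (size 3, max 17) hi=[20, 34, 44] (size 3, min 20) -> median=18.5
Step 7: insert 22 -> lo=[15, 16, 17, 20] (size 4, max 20) hi=[22, 34, 44] (size 3, min 22) -> median=20
Step 8: insert 4 -> lo=[4, 15, 16, 17] (size 4, max 17) hi=[20, 22, 34, 44] (size 4, min 20) -> median=18.5
Step 9: insert 29 -> lo=[4, 15, 16, 17, 20] (size 5, max 20) hi=[22, 29, 34, 44] (size 4, min 22) -> median=20
Step 10: insert 17 -> lo=[4, 15, 16, 17, 17] (size 5, max 17) hi=[20, 22, 29, 34, 44] (size 5, min 20) -> median=18.5
Step 11: insert 15 -> lo=[4, 15, 15, 16, 17, 17] (size 6, max 17) hi=[20, 22, 29, 34, 44] (size 5, min 20) -> median=17
Step 12: insert 20 -> lo=[4, 15, 15, 16, 17, 17] (size 6, max 17) hi=[20, 20, 22, 29, 34, 44] (size 6, min 20) -> median=18.5

Answer: 20 17.5 20 27 20 18.5 20 18.5 20 18.5 17 18.5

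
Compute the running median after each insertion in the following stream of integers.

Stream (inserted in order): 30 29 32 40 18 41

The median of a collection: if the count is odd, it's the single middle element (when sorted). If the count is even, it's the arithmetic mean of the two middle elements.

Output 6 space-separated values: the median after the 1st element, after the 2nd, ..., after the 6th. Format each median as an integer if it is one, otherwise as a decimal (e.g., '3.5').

Step 1: insert 30 -> lo=[30] (size 1, max 30) hi=[] (size 0) -> median=30
Step 2: insert 29 -> lo=[29] (size 1, max 29) hi=[30] (size 1, min 30) -> median=29.5
Step 3: insert 32 -> lo=[29, 30] (size 2, max 30) hi=[32] (size 1, min 32) -> median=30
Step 4: insert 40 -> lo=[29, 30] (size 2, max 30) hi=[32, 40] (size 2, min 32) -> median=31
Step 5: insert 18 -> lo=[18, 29, 30] (size 3, max 30) hi=[32, 40] (size 2, min 32) -> median=30
Step 6: insert 41 -> lo=[18, 29, 30] (size 3, max 30) hi=[32, 40, 41] (size 3, min 32) -> median=31

Answer: 30 29.5 30 31 30 31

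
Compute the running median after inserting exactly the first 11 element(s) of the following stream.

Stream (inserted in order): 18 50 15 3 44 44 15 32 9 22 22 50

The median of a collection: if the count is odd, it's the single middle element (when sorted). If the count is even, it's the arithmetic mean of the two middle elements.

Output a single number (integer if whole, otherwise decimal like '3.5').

Answer: 22

Derivation:
Step 1: insert 18 -> lo=[18] (size 1, max 18) hi=[] (size 0) -> median=18
Step 2: insert 50 -> lo=[18] (size 1, max 18) hi=[50] (size 1, min 50) -> median=34
Step 3: insert 15 -> lo=[15, 18] (size 2, max 18) hi=[50] (size 1, min 50) -> median=18
Step 4: insert 3 -> lo=[3, 15] (size 2, max 15) hi=[18, 50] (size 2, min 18) -> median=16.5
Step 5: insert 44 -> lo=[3, 15, 18] (size 3, max 18) hi=[44, 50] (size 2, min 44) -> median=18
Step 6: insert 44 -> lo=[3, 15, 18] (size 3, max 18) hi=[44, 44, 50] (size 3, min 44) -> median=31
Step 7: insert 15 -> lo=[3, 15, 15, 18] (size 4, max 18) hi=[44, 44, 50] (size 3, min 44) -> median=18
Step 8: insert 32 -> lo=[3, 15, 15, 18] (size 4, max 18) hi=[32, 44, 44, 50] (size 4, min 32) -> median=25
Step 9: insert 9 -> lo=[3, 9, 15, 15, 18] (size 5, max 18) hi=[32, 44, 44, 50] (size 4, min 32) -> median=18
Step 10: insert 22 -> lo=[3, 9, 15, 15, 18] (size 5, max 18) hi=[22, 32, 44, 44, 50] (size 5, min 22) -> median=20
Step 11: insert 22 -> lo=[3, 9, 15, 15, 18, 22] (size 6, max 22) hi=[22, 32, 44, 44, 50] (size 5, min 22) -> median=22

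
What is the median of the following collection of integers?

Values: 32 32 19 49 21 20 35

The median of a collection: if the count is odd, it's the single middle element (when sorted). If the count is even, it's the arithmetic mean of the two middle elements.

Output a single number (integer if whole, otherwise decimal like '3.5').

Step 1: insert 32 -> lo=[32] (size 1, max 32) hi=[] (size 0) -> median=32
Step 2: insert 32 -> lo=[32] (size 1, max 32) hi=[32] (size 1, min 32) -> median=32
Step 3: insert 19 -> lo=[19, 32] (size 2, max 32) hi=[32] (size 1, min 32) -> median=32
Step 4: insert 49 -> lo=[19, 32] (size 2, max 32) hi=[32, 49] (size 2, min 32) -> median=32
Step 5: insert 21 -> lo=[19, 21, 32] (size 3, max 32) hi=[32, 49] (size 2, min 32) -> median=32
Step 6: insert 20 -> lo=[19, 20, 21] (size 3, max 21) hi=[32, 32, 49] (size 3, min 32) -> median=26.5
Step 7: insert 35 -> lo=[19, 20, 21, 32] (size 4, max 32) hi=[32, 35, 49] (size 3, min 32) -> median=32

Answer: 32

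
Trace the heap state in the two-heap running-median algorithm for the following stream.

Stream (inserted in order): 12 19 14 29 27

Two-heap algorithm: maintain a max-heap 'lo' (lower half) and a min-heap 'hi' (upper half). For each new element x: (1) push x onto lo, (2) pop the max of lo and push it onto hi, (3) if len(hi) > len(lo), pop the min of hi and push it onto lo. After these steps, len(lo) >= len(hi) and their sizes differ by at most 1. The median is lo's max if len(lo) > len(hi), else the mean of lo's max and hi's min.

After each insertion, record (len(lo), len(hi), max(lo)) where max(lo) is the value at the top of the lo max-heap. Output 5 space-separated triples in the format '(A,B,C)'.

Answer: (1,0,12) (1,1,12) (2,1,14) (2,2,14) (3,2,19)

Derivation:
Step 1: insert 12 -> lo=[12] hi=[] -> (len(lo)=1, len(hi)=0, max(lo)=12)
Step 2: insert 19 -> lo=[12] hi=[19] -> (len(lo)=1, len(hi)=1, max(lo)=12)
Step 3: insert 14 -> lo=[12, 14] hi=[19] -> (len(lo)=2, len(hi)=1, max(lo)=14)
Step 4: insert 29 -> lo=[12, 14] hi=[19, 29] -> (len(lo)=2, len(hi)=2, max(lo)=14)
Step 5: insert 27 -> lo=[12, 14, 19] hi=[27, 29] -> (len(lo)=3, len(hi)=2, max(lo)=19)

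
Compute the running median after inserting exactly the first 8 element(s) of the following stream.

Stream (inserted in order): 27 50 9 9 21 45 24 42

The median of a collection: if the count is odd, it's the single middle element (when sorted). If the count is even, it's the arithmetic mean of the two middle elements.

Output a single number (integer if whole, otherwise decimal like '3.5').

Answer: 25.5

Derivation:
Step 1: insert 27 -> lo=[27] (size 1, max 27) hi=[] (size 0) -> median=27
Step 2: insert 50 -> lo=[27] (size 1, max 27) hi=[50] (size 1, min 50) -> median=38.5
Step 3: insert 9 -> lo=[9, 27] (size 2, max 27) hi=[50] (size 1, min 50) -> median=27
Step 4: insert 9 -> lo=[9, 9] (size 2, max 9) hi=[27, 50] (size 2, min 27) -> median=18
Step 5: insert 21 -> lo=[9, 9, 21] (size 3, max 21) hi=[27, 50] (size 2, min 27) -> median=21
Step 6: insert 45 -> lo=[9, 9, 21] (size 3, max 21) hi=[27, 45, 50] (size 3, min 27) -> median=24
Step 7: insert 24 -> lo=[9, 9, 21, 24] (size 4, max 24) hi=[27, 45, 50] (size 3, min 27) -> median=24
Step 8: insert 42 -> lo=[9, 9, 21, 24] (size 4, max 24) hi=[27, 42, 45, 50] (size 4, min 27) -> median=25.5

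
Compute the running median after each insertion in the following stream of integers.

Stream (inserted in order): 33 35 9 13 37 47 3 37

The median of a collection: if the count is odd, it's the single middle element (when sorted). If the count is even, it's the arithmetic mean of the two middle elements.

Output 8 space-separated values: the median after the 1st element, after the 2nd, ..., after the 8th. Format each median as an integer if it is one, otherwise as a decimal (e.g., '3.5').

Step 1: insert 33 -> lo=[33] (size 1, max 33) hi=[] (size 0) -> median=33
Step 2: insert 35 -> lo=[33] (size 1, max 33) hi=[35] (size 1, min 35) -> median=34
Step 3: insert 9 -> lo=[9, 33] (size 2, max 33) hi=[35] (size 1, min 35) -> median=33
Step 4: insert 13 -> lo=[9, 13] (size 2, max 13) hi=[33, 35] (size 2, min 33) -> median=23
Step 5: insert 37 -> lo=[9, 13, 33] (size 3, max 33) hi=[35, 37] (size 2, min 35) -> median=33
Step 6: insert 47 -> lo=[9, 13, 33] (size 3, max 33) hi=[35, 37, 47] (size 3, min 35) -> median=34
Step 7: insert 3 -> lo=[3, 9, 13, 33] (size 4, max 33) hi=[35, 37, 47] (size 3, min 35) -> median=33
Step 8: insert 37 -> lo=[3, 9, 13, 33] (size 4, max 33) hi=[35, 37, 37, 47] (size 4, min 35) -> median=34

Answer: 33 34 33 23 33 34 33 34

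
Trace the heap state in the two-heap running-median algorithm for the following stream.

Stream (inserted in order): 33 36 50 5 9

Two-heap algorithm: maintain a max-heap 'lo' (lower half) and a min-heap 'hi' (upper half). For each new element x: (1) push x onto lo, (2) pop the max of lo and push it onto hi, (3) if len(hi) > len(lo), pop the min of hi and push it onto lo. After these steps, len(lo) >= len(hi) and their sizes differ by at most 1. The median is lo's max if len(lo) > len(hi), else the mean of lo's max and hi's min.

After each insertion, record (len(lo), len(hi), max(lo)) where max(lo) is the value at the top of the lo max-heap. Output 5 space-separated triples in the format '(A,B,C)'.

Step 1: insert 33 -> lo=[33] hi=[] -> (len(lo)=1, len(hi)=0, max(lo)=33)
Step 2: insert 36 -> lo=[33] hi=[36] -> (len(lo)=1, len(hi)=1, max(lo)=33)
Step 3: insert 50 -> lo=[33, 36] hi=[50] -> (len(lo)=2, len(hi)=1, max(lo)=36)
Step 4: insert 5 -> lo=[5, 33] hi=[36, 50] -> (len(lo)=2, len(hi)=2, max(lo)=33)
Step 5: insert 9 -> lo=[5, 9, 33] hi=[36, 50] -> (len(lo)=3, len(hi)=2, max(lo)=33)

Answer: (1,0,33) (1,1,33) (2,1,36) (2,2,33) (3,2,33)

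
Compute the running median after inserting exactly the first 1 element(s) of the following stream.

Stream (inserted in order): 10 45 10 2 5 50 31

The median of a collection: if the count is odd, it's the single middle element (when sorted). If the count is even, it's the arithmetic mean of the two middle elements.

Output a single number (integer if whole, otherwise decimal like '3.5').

Step 1: insert 10 -> lo=[10] (size 1, max 10) hi=[] (size 0) -> median=10

Answer: 10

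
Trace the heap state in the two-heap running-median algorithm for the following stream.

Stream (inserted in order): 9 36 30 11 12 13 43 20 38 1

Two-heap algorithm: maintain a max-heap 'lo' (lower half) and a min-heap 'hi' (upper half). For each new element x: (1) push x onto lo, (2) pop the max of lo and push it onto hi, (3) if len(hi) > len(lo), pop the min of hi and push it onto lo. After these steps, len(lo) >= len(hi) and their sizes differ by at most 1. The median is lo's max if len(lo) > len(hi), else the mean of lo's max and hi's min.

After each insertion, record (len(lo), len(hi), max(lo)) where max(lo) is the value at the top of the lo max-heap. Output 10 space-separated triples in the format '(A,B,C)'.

Step 1: insert 9 -> lo=[9] hi=[] -> (len(lo)=1, len(hi)=0, max(lo)=9)
Step 2: insert 36 -> lo=[9] hi=[36] -> (len(lo)=1, len(hi)=1, max(lo)=9)
Step 3: insert 30 -> lo=[9, 30] hi=[36] -> (len(lo)=2, len(hi)=1, max(lo)=30)
Step 4: insert 11 -> lo=[9, 11] hi=[30, 36] -> (len(lo)=2, len(hi)=2, max(lo)=11)
Step 5: insert 12 -> lo=[9, 11, 12] hi=[30, 36] -> (len(lo)=3, len(hi)=2, max(lo)=12)
Step 6: insert 13 -> lo=[9, 11, 12] hi=[13, 30, 36] -> (len(lo)=3, len(hi)=3, max(lo)=12)
Step 7: insert 43 -> lo=[9, 11, 12, 13] hi=[30, 36, 43] -> (len(lo)=4, len(hi)=3, max(lo)=13)
Step 8: insert 20 -> lo=[9, 11, 12, 13] hi=[20, 30, 36, 43] -> (len(lo)=4, len(hi)=4, max(lo)=13)
Step 9: insert 38 -> lo=[9, 11, 12, 13, 20] hi=[30, 36, 38, 43] -> (len(lo)=5, len(hi)=4, max(lo)=20)
Step 10: insert 1 -> lo=[1, 9, 11, 12, 13] hi=[20, 30, 36, 38, 43] -> (len(lo)=5, len(hi)=5, max(lo)=13)

Answer: (1,0,9) (1,1,9) (2,1,30) (2,2,11) (3,2,12) (3,3,12) (4,3,13) (4,4,13) (5,4,20) (5,5,13)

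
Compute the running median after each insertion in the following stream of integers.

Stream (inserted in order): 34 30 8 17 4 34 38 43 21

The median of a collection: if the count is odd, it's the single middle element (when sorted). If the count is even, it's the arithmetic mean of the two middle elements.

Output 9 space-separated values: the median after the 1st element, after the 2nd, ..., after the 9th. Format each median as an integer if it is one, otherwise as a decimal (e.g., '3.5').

Step 1: insert 34 -> lo=[34] (size 1, max 34) hi=[] (size 0) -> median=34
Step 2: insert 30 -> lo=[30] (size 1, max 30) hi=[34] (size 1, min 34) -> median=32
Step 3: insert 8 -> lo=[8, 30] (size 2, max 30) hi=[34] (size 1, min 34) -> median=30
Step 4: insert 17 -> lo=[8, 17] (size 2, max 17) hi=[30, 34] (size 2, min 30) -> median=23.5
Step 5: insert 4 -> lo=[4, 8, 17] (size 3, max 17) hi=[30, 34] (size 2, min 30) -> median=17
Step 6: insert 34 -> lo=[4, 8, 17] (size 3, max 17) hi=[30, 34, 34] (size 3, min 30) -> median=23.5
Step 7: insert 38 -> lo=[4, 8, 17, 30] (size 4, max 30) hi=[34, 34, 38] (size 3, min 34) -> median=30
Step 8: insert 43 -> lo=[4, 8, 17, 30] (size 4, max 30) hi=[34, 34, 38, 43] (size 4, min 34) -> median=32
Step 9: insert 21 -> lo=[4, 8, 17, 21, 30] (size 5, max 30) hi=[34, 34, 38, 43] (size 4, min 34) -> median=30

Answer: 34 32 30 23.5 17 23.5 30 32 30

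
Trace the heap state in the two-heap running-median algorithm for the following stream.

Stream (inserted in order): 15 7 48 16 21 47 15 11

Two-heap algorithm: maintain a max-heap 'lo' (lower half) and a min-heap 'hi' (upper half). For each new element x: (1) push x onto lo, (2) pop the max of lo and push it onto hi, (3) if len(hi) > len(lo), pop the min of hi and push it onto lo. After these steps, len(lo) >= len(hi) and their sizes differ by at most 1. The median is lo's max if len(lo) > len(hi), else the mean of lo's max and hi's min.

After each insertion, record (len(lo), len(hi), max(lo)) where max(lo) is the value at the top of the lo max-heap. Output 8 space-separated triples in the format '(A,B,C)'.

Answer: (1,0,15) (1,1,7) (2,1,15) (2,2,15) (3,2,16) (3,3,16) (4,3,16) (4,4,15)

Derivation:
Step 1: insert 15 -> lo=[15] hi=[] -> (len(lo)=1, len(hi)=0, max(lo)=15)
Step 2: insert 7 -> lo=[7] hi=[15] -> (len(lo)=1, len(hi)=1, max(lo)=7)
Step 3: insert 48 -> lo=[7, 15] hi=[48] -> (len(lo)=2, len(hi)=1, max(lo)=15)
Step 4: insert 16 -> lo=[7, 15] hi=[16, 48] -> (len(lo)=2, len(hi)=2, max(lo)=15)
Step 5: insert 21 -> lo=[7, 15, 16] hi=[21, 48] -> (len(lo)=3, len(hi)=2, max(lo)=16)
Step 6: insert 47 -> lo=[7, 15, 16] hi=[21, 47, 48] -> (len(lo)=3, len(hi)=3, max(lo)=16)
Step 7: insert 15 -> lo=[7, 15, 15, 16] hi=[21, 47, 48] -> (len(lo)=4, len(hi)=3, max(lo)=16)
Step 8: insert 11 -> lo=[7, 11, 15, 15] hi=[16, 21, 47, 48] -> (len(lo)=4, len(hi)=4, max(lo)=15)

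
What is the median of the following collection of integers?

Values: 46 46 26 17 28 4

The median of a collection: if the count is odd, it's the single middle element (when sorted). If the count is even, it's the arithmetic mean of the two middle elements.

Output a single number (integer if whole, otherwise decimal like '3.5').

Step 1: insert 46 -> lo=[46] (size 1, max 46) hi=[] (size 0) -> median=46
Step 2: insert 46 -> lo=[46] (size 1, max 46) hi=[46] (size 1, min 46) -> median=46
Step 3: insert 26 -> lo=[26, 46] (size 2, max 46) hi=[46] (size 1, min 46) -> median=46
Step 4: insert 17 -> lo=[17, 26] (size 2, max 26) hi=[46, 46] (size 2, min 46) -> median=36
Step 5: insert 28 -> lo=[17, 26, 28] (size 3, max 28) hi=[46, 46] (size 2, min 46) -> median=28
Step 6: insert 4 -> lo=[4, 17, 26] (size 3, max 26) hi=[28, 46, 46] (size 3, min 28) -> median=27

Answer: 27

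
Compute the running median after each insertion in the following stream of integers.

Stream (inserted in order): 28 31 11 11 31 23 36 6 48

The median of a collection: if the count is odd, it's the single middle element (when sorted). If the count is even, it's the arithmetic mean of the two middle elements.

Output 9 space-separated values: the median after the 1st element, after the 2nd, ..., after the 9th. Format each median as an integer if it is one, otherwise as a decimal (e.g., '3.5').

Step 1: insert 28 -> lo=[28] (size 1, max 28) hi=[] (size 0) -> median=28
Step 2: insert 31 -> lo=[28] (size 1, max 28) hi=[31] (size 1, min 31) -> median=29.5
Step 3: insert 11 -> lo=[11, 28] (size 2, max 28) hi=[31] (size 1, min 31) -> median=28
Step 4: insert 11 -> lo=[11, 11] (size 2, max 11) hi=[28, 31] (size 2, min 28) -> median=19.5
Step 5: insert 31 -> lo=[11, 11, 28] (size 3, max 28) hi=[31, 31] (size 2, min 31) -> median=28
Step 6: insert 23 -> lo=[11, 11, 23] (size 3, max 23) hi=[28, 31, 31] (size 3, min 28) -> median=25.5
Step 7: insert 36 -> lo=[11, 11, 23, 28] (size 4, max 28) hi=[31, 31, 36] (size 3, min 31) -> median=28
Step 8: insert 6 -> lo=[6, 11, 11, 23] (size 4, max 23) hi=[28, 31, 31, 36] (size 4, min 28) -> median=25.5
Step 9: insert 48 -> lo=[6, 11, 11, 23, 28] (size 5, max 28) hi=[31, 31, 36, 48] (size 4, min 31) -> median=28

Answer: 28 29.5 28 19.5 28 25.5 28 25.5 28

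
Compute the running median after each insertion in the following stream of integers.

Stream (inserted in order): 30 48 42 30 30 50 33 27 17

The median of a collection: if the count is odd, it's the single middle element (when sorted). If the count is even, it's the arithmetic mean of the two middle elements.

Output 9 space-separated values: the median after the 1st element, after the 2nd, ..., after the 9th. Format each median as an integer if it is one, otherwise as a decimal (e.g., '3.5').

Step 1: insert 30 -> lo=[30] (size 1, max 30) hi=[] (size 0) -> median=30
Step 2: insert 48 -> lo=[30] (size 1, max 30) hi=[48] (size 1, min 48) -> median=39
Step 3: insert 42 -> lo=[30, 42] (size 2, max 42) hi=[48] (size 1, min 48) -> median=42
Step 4: insert 30 -> lo=[30, 30] (size 2, max 30) hi=[42, 48] (size 2, min 42) -> median=36
Step 5: insert 30 -> lo=[30, 30, 30] (size 3, max 30) hi=[42, 48] (size 2, min 42) -> median=30
Step 6: insert 50 -> lo=[30, 30, 30] (size 3, max 30) hi=[42, 48, 50] (size 3, min 42) -> median=36
Step 7: insert 33 -> lo=[30, 30, 30, 33] (size 4, max 33) hi=[42, 48, 50] (size 3, min 42) -> median=33
Step 8: insert 27 -> lo=[27, 30, 30, 30] (size 4, max 30) hi=[33, 42, 48, 50] (size 4, min 33) -> median=31.5
Step 9: insert 17 -> lo=[17, 27, 30, 30, 30] (size 5, max 30) hi=[33, 42, 48, 50] (size 4, min 33) -> median=30

Answer: 30 39 42 36 30 36 33 31.5 30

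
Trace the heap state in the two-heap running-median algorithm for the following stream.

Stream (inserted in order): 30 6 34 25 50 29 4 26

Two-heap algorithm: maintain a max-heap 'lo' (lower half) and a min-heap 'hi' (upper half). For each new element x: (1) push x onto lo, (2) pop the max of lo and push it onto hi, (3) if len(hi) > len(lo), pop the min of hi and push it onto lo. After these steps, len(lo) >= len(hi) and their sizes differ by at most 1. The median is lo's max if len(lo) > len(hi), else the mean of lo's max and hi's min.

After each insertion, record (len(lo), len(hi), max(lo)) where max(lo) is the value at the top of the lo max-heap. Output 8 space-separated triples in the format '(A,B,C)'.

Step 1: insert 30 -> lo=[30] hi=[] -> (len(lo)=1, len(hi)=0, max(lo)=30)
Step 2: insert 6 -> lo=[6] hi=[30] -> (len(lo)=1, len(hi)=1, max(lo)=6)
Step 3: insert 34 -> lo=[6, 30] hi=[34] -> (len(lo)=2, len(hi)=1, max(lo)=30)
Step 4: insert 25 -> lo=[6, 25] hi=[30, 34] -> (len(lo)=2, len(hi)=2, max(lo)=25)
Step 5: insert 50 -> lo=[6, 25, 30] hi=[34, 50] -> (len(lo)=3, len(hi)=2, max(lo)=30)
Step 6: insert 29 -> lo=[6, 25, 29] hi=[30, 34, 50] -> (len(lo)=3, len(hi)=3, max(lo)=29)
Step 7: insert 4 -> lo=[4, 6, 25, 29] hi=[30, 34, 50] -> (len(lo)=4, len(hi)=3, max(lo)=29)
Step 8: insert 26 -> lo=[4, 6, 25, 26] hi=[29, 30, 34, 50] -> (len(lo)=4, len(hi)=4, max(lo)=26)

Answer: (1,0,30) (1,1,6) (2,1,30) (2,2,25) (3,2,30) (3,3,29) (4,3,29) (4,4,26)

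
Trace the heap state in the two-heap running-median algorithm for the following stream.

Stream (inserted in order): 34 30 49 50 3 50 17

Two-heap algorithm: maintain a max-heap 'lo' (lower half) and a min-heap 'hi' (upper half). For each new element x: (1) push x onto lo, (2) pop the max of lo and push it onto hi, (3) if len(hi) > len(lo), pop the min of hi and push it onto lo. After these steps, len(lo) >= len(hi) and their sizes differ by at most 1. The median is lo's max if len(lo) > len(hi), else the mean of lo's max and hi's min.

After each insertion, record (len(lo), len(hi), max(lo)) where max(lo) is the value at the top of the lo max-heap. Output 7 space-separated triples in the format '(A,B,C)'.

Answer: (1,0,34) (1,1,30) (2,1,34) (2,2,34) (3,2,34) (3,3,34) (4,3,34)

Derivation:
Step 1: insert 34 -> lo=[34] hi=[] -> (len(lo)=1, len(hi)=0, max(lo)=34)
Step 2: insert 30 -> lo=[30] hi=[34] -> (len(lo)=1, len(hi)=1, max(lo)=30)
Step 3: insert 49 -> lo=[30, 34] hi=[49] -> (len(lo)=2, len(hi)=1, max(lo)=34)
Step 4: insert 50 -> lo=[30, 34] hi=[49, 50] -> (len(lo)=2, len(hi)=2, max(lo)=34)
Step 5: insert 3 -> lo=[3, 30, 34] hi=[49, 50] -> (len(lo)=3, len(hi)=2, max(lo)=34)
Step 6: insert 50 -> lo=[3, 30, 34] hi=[49, 50, 50] -> (len(lo)=3, len(hi)=3, max(lo)=34)
Step 7: insert 17 -> lo=[3, 17, 30, 34] hi=[49, 50, 50] -> (len(lo)=4, len(hi)=3, max(lo)=34)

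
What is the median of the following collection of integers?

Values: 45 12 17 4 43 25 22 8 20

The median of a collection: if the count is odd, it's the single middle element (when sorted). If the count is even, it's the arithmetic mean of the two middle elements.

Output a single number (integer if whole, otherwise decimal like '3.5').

Step 1: insert 45 -> lo=[45] (size 1, max 45) hi=[] (size 0) -> median=45
Step 2: insert 12 -> lo=[12] (size 1, max 12) hi=[45] (size 1, min 45) -> median=28.5
Step 3: insert 17 -> lo=[12, 17] (size 2, max 17) hi=[45] (size 1, min 45) -> median=17
Step 4: insert 4 -> lo=[4, 12] (size 2, max 12) hi=[17, 45] (size 2, min 17) -> median=14.5
Step 5: insert 43 -> lo=[4, 12, 17] (size 3, max 17) hi=[43, 45] (size 2, min 43) -> median=17
Step 6: insert 25 -> lo=[4, 12, 17] (size 3, max 17) hi=[25, 43, 45] (size 3, min 25) -> median=21
Step 7: insert 22 -> lo=[4, 12, 17, 22] (size 4, max 22) hi=[25, 43, 45] (size 3, min 25) -> median=22
Step 8: insert 8 -> lo=[4, 8, 12, 17] (size 4, max 17) hi=[22, 25, 43, 45] (size 4, min 22) -> median=19.5
Step 9: insert 20 -> lo=[4, 8, 12, 17, 20] (size 5, max 20) hi=[22, 25, 43, 45] (size 4, min 22) -> median=20

Answer: 20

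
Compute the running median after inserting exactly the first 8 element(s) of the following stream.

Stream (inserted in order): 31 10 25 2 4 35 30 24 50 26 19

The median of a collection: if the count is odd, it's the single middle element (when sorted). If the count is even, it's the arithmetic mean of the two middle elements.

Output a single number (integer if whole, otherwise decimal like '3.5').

Answer: 24.5

Derivation:
Step 1: insert 31 -> lo=[31] (size 1, max 31) hi=[] (size 0) -> median=31
Step 2: insert 10 -> lo=[10] (size 1, max 10) hi=[31] (size 1, min 31) -> median=20.5
Step 3: insert 25 -> lo=[10, 25] (size 2, max 25) hi=[31] (size 1, min 31) -> median=25
Step 4: insert 2 -> lo=[2, 10] (size 2, max 10) hi=[25, 31] (size 2, min 25) -> median=17.5
Step 5: insert 4 -> lo=[2, 4, 10] (size 3, max 10) hi=[25, 31] (size 2, min 25) -> median=10
Step 6: insert 35 -> lo=[2, 4, 10] (size 3, max 10) hi=[25, 31, 35] (size 3, min 25) -> median=17.5
Step 7: insert 30 -> lo=[2, 4, 10, 25] (size 4, max 25) hi=[30, 31, 35] (size 3, min 30) -> median=25
Step 8: insert 24 -> lo=[2, 4, 10, 24] (size 4, max 24) hi=[25, 30, 31, 35] (size 4, min 25) -> median=24.5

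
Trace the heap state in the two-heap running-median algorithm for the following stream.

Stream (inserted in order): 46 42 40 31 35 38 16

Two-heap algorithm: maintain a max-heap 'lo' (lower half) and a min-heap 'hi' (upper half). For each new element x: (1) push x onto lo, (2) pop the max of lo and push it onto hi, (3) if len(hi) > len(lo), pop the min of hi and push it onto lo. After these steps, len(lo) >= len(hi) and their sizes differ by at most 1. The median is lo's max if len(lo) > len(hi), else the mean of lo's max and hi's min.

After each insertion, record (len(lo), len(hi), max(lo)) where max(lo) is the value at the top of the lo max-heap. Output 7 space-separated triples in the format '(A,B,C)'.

Step 1: insert 46 -> lo=[46] hi=[] -> (len(lo)=1, len(hi)=0, max(lo)=46)
Step 2: insert 42 -> lo=[42] hi=[46] -> (len(lo)=1, len(hi)=1, max(lo)=42)
Step 3: insert 40 -> lo=[40, 42] hi=[46] -> (len(lo)=2, len(hi)=1, max(lo)=42)
Step 4: insert 31 -> lo=[31, 40] hi=[42, 46] -> (len(lo)=2, len(hi)=2, max(lo)=40)
Step 5: insert 35 -> lo=[31, 35, 40] hi=[42, 46] -> (len(lo)=3, len(hi)=2, max(lo)=40)
Step 6: insert 38 -> lo=[31, 35, 38] hi=[40, 42, 46] -> (len(lo)=3, len(hi)=3, max(lo)=38)
Step 7: insert 16 -> lo=[16, 31, 35, 38] hi=[40, 42, 46] -> (len(lo)=4, len(hi)=3, max(lo)=38)

Answer: (1,0,46) (1,1,42) (2,1,42) (2,2,40) (3,2,40) (3,3,38) (4,3,38)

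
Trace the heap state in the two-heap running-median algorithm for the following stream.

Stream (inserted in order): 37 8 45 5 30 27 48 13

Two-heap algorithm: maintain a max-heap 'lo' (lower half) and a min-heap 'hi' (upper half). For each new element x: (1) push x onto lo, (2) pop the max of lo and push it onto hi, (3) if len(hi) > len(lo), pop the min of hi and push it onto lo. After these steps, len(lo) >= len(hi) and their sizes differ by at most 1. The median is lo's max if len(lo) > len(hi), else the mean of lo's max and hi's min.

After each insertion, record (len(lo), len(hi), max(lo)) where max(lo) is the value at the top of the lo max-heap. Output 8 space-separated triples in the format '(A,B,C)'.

Step 1: insert 37 -> lo=[37] hi=[] -> (len(lo)=1, len(hi)=0, max(lo)=37)
Step 2: insert 8 -> lo=[8] hi=[37] -> (len(lo)=1, len(hi)=1, max(lo)=8)
Step 3: insert 45 -> lo=[8, 37] hi=[45] -> (len(lo)=2, len(hi)=1, max(lo)=37)
Step 4: insert 5 -> lo=[5, 8] hi=[37, 45] -> (len(lo)=2, len(hi)=2, max(lo)=8)
Step 5: insert 30 -> lo=[5, 8, 30] hi=[37, 45] -> (len(lo)=3, len(hi)=2, max(lo)=30)
Step 6: insert 27 -> lo=[5, 8, 27] hi=[30, 37, 45] -> (len(lo)=3, len(hi)=3, max(lo)=27)
Step 7: insert 48 -> lo=[5, 8, 27, 30] hi=[37, 45, 48] -> (len(lo)=4, len(hi)=3, max(lo)=30)
Step 8: insert 13 -> lo=[5, 8, 13, 27] hi=[30, 37, 45, 48] -> (len(lo)=4, len(hi)=4, max(lo)=27)

Answer: (1,0,37) (1,1,8) (2,1,37) (2,2,8) (3,2,30) (3,3,27) (4,3,30) (4,4,27)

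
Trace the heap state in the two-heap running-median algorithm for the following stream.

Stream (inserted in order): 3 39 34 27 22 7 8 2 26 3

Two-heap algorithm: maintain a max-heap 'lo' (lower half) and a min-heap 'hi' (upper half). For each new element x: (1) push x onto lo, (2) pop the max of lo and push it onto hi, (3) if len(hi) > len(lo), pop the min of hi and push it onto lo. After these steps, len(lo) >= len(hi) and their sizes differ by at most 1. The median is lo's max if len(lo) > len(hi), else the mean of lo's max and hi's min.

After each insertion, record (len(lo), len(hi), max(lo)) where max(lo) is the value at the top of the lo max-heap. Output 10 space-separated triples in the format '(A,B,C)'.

Step 1: insert 3 -> lo=[3] hi=[] -> (len(lo)=1, len(hi)=0, max(lo)=3)
Step 2: insert 39 -> lo=[3] hi=[39] -> (len(lo)=1, len(hi)=1, max(lo)=3)
Step 3: insert 34 -> lo=[3, 34] hi=[39] -> (len(lo)=2, len(hi)=1, max(lo)=34)
Step 4: insert 27 -> lo=[3, 27] hi=[34, 39] -> (len(lo)=2, len(hi)=2, max(lo)=27)
Step 5: insert 22 -> lo=[3, 22, 27] hi=[34, 39] -> (len(lo)=3, len(hi)=2, max(lo)=27)
Step 6: insert 7 -> lo=[3, 7, 22] hi=[27, 34, 39] -> (len(lo)=3, len(hi)=3, max(lo)=22)
Step 7: insert 8 -> lo=[3, 7, 8, 22] hi=[27, 34, 39] -> (len(lo)=4, len(hi)=3, max(lo)=22)
Step 8: insert 2 -> lo=[2, 3, 7, 8] hi=[22, 27, 34, 39] -> (len(lo)=4, len(hi)=4, max(lo)=8)
Step 9: insert 26 -> lo=[2, 3, 7, 8, 22] hi=[26, 27, 34, 39] -> (len(lo)=5, len(hi)=4, max(lo)=22)
Step 10: insert 3 -> lo=[2, 3, 3, 7, 8] hi=[22, 26, 27, 34, 39] -> (len(lo)=5, len(hi)=5, max(lo)=8)

Answer: (1,0,3) (1,1,3) (2,1,34) (2,2,27) (3,2,27) (3,3,22) (4,3,22) (4,4,8) (5,4,22) (5,5,8)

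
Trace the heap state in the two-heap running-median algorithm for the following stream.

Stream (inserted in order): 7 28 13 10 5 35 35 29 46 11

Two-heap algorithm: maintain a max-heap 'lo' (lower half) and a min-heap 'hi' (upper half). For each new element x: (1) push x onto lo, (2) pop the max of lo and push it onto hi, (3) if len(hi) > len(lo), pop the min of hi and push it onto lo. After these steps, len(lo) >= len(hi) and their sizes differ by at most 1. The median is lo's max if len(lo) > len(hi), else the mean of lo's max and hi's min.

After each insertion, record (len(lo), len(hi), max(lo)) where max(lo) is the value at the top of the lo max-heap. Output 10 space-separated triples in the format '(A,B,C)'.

Step 1: insert 7 -> lo=[7] hi=[] -> (len(lo)=1, len(hi)=0, max(lo)=7)
Step 2: insert 28 -> lo=[7] hi=[28] -> (len(lo)=1, len(hi)=1, max(lo)=7)
Step 3: insert 13 -> lo=[7, 13] hi=[28] -> (len(lo)=2, len(hi)=1, max(lo)=13)
Step 4: insert 10 -> lo=[7, 10] hi=[13, 28] -> (len(lo)=2, len(hi)=2, max(lo)=10)
Step 5: insert 5 -> lo=[5, 7, 10] hi=[13, 28] -> (len(lo)=3, len(hi)=2, max(lo)=10)
Step 6: insert 35 -> lo=[5, 7, 10] hi=[13, 28, 35] -> (len(lo)=3, len(hi)=3, max(lo)=10)
Step 7: insert 35 -> lo=[5, 7, 10, 13] hi=[28, 35, 35] -> (len(lo)=4, len(hi)=3, max(lo)=13)
Step 8: insert 29 -> lo=[5, 7, 10, 13] hi=[28, 29, 35, 35] -> (len(lo)=4, len(hi)=4, max(lo)=13)
Step 9: insert 46 -> lo=[5, 7, 10, 13, 28] hi=[29, 35, 35, 46] -> (len(lo)=5, len(hi)=4, max(lo)=28)
Step 10: insert 11 -> lo=[5, 7, 10, 11, 13] hi=[28, 29, 35, 35, 46] -> (len(lo)=5, len(hi)=5, max(lo)=13)

Answer: (1,0,7) (1,1,7) (2,1,13) (2,2,10) (3,2,10) (3,3,10) (4,3,13) (4,4,13) (5,4,28) (5,5,13)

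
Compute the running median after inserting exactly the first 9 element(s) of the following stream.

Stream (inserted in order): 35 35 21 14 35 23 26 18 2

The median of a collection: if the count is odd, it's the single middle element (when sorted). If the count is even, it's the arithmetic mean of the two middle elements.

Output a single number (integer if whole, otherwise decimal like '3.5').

Answer: 23

Derivation:
Step 1: insert 35 -> lo=[35] (size 1, max 35) hi=[] (size 0) -> median=35
Step 2: insert 35 -> lo=[35] (size 1, max 35) hi=[35] (size 1, min 35) -> median=35
Step 3: insert 21 -> lo=[21, 35] (size 2, max 35) hi=[35] (size 1, min 35) -> median=35
Step 4: insert 14 -> lo=[14, 21] (size 2, max 21) hi=[35, 35] (size 2, min 35) -> median=28
Step 5: insert 35 -> lo=[14, 21, 35] (size 3, max 35) hi=[35, 35] (size 2, min 35) -> median=35
Step 6: insert 23 -> lo=[14, 21, 23] (size 3, max 23) hi=[35, 35, 35] (size 3, min 35) -> median=29
Step 7: insert 26 -> lo=[14, 21, 23, 26] (size 4, max 26) hi=[35, 35, 35] (size 3, min 35) -> median=26
Step 8: insert 18 -> lo=[14, 18, 21, 23] (size 4, max 23) hi=[26, 35, 35, 35] (size 4, min 26) -> median=24.5
Step 9: insert 2 -> lo=[2, 14, 18, 21, 23] (size 5, max 23) hi=[26, 35, 35, 35] (size 4, min 26) -> median=23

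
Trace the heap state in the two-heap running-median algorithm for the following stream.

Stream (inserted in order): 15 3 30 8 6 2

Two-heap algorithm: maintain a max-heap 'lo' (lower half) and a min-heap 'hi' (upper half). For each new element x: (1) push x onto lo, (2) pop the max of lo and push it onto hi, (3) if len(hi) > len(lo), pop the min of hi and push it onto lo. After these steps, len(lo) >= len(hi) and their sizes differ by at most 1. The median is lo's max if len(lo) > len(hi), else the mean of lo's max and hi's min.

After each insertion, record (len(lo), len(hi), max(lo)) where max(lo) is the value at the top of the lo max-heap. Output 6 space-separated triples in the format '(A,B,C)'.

Step 1: insert 15 -> lo=[15] hi=[] -> (len(lo)=1, len(hi)=0, max(lo)=15)
Step 2: insert 3 -> lo=[3] hi=[15] -> (len(lo)=1, len(hi)=1, max(lo)=3)
Step 3: insert 30 -> lo=[3, 15] hi=[30] -> (len(lo)=2, len(hi)=1, max(lo)=15)
Step 4: insert 8 -> lo=[3, 8] hi=[15, 30] -> (len(lo)=2, len(hi)=2, max(lo)=8)
Step 5: insert 6 -> lo=[3, 6, 8] hi=[15, 30] -> (len(lo)=3, len(hi)=2, max(lo)=8)
Step 6: insert 2 -> lo=[2, 3, 6] hi=[8, 15, 30] -> (len(lo)=3, len(hi)=3, max(lo)=6)

Answer: (1,0,15) (1,1,3) (2,1,15) (2,2,8) (3,2,8) (3,3,6)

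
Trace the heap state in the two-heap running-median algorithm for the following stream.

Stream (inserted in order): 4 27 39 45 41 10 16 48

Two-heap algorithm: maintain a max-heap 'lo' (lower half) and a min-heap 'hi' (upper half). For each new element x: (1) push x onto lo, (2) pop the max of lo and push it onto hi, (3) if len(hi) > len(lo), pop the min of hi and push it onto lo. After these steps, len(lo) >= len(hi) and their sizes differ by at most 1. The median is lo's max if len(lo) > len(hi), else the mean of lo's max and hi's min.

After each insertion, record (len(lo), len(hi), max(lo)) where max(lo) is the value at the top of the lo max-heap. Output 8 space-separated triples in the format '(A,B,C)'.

Step 1: insert 4 -> lo=[4] hi=[] -> (len(lo)=1, len(hi)=0, max(lo)=4)
Step 2: insert 27 -> lo=[4] hi=[27] -> (len(lo)=1, len(hi)=1, max(lo)=4)
Step 3: insert 39 -> lo=[4, 27] hi=[39] -> (len(lo)=2, len(hi)=1, max(lo)=27)
Step 4: insert 45 -> lo=[4, 27] hi=[39, 45] -> (len(lo)=2, len(hi)=2, max(lo)=27)
Step 5: insert 41 -> lo=[4, 27, 39] hi=[41, 45] -> (len(lo)=3, len(hi)=2, max(lo)=39)
Step 6: insert 10 -> lo=[4, 10, 27] hi=[39, 41, 45] -> (len(lo)=3, len(hi)=3, max(lo)=27)
Step 7: insert 16 -> lo=[4, 10, 16, 27] hi=[39, 41, 45] -> (len(lo)=4, len(hi)=3, max(lo)=27)
Step 8: insert 48 -> lo=[4, 10, 16, 27] hi=[39, 41, 45, 48] -> (len(lo)=4, len(hi)=4, max(lo)=27)

Answer: (1,0,4) (1,1,4) (2,1,27) (2,2,27) (3,2,39) (3,3,27) (4,3,27) (4,4,27)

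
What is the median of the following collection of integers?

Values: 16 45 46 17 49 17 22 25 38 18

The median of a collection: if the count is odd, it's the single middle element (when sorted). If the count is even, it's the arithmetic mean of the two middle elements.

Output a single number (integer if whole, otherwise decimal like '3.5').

Step 1: insert 16 -> lo=[16] (size 1, max 16) hi=[] (size 0) -> median=16
Step 2: insert 45 -> lo=[16] (size 1, max 16) hi=[45] (size 1, min 45) -> median=30.5
Step 3: insert 46 -> lo=[16, 45] (size 2, max 45) hi=[46] (size 1, min 46) -> median=45
Step 4: insert 17 -> lo=[16, 17] (size 2, max 17) hi=[45, 46] (size 2, min 45) -> median=31
Step 5: insert 49 -> lo=[16, 17, 45] (size 3, max 45) hi=[46, 49] (size 2, min 46) -> median=45
Step 6: insert 17 -> lo=[16, 17, 17] (size 3, max 17) hi=[45, 46, 49] (size 3, min 45) -> median=31
Step 7: insert 22 -> lo=[16, 17, 17, 22] (size 4, max 22) hi=[45, 46, 49] (size 3, min 45) -> median=22
Step 8: insert 25 -> lo=[16, 17, 17, 22] (size 4, max 22) hi=[25, 45, 46, 49] (size 4, min 25) -> median=23.5
Step 9: insert 38 -> lo=[16, 17, 17, 22, 25] (size 5, max 25) hi=[38, 45, 46, 49] (size 4, min 38) -> median=25
Step 10: insert 18 -> lo=[16, 17, 17, 18, 22] (size 5, max 22) hi=[25, 38, 45, 46, 49] (size 5, min 25) -> median=23.5

Answer: 23.5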